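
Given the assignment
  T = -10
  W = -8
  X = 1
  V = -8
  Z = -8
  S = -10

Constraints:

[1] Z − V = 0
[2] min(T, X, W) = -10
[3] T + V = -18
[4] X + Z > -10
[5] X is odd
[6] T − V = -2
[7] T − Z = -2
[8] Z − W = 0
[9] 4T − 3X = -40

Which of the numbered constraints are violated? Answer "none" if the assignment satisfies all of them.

The assignment fails constraint 9.

[1] Z − V = -8 − (-8) = 0 — holds.
[2] min(-10, 1, -8) = -10 — holds.
[3] T + V = -10 + (-8) = -18 — holds.
[4] X + Z = 1 + (-8) = -7; -7 > -10 — holds.
[5] X = 1 is odd — holds.
[6] T − V = -10 − (-8) = -2 — holds.
[7] T − Z = -10 − (-8) = -2 — holds.
[8] Z − W = -8 − (-8) = 0 — holds.
[9] 4T − 3X = 4(-10) − 3(1) = -43, not -40 — fails.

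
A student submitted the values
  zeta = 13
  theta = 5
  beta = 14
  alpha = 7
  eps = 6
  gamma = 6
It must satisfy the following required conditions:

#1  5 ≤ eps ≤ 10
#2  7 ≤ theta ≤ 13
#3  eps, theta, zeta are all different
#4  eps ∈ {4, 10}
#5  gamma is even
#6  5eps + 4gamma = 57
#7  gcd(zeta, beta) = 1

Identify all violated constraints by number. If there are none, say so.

Violated: 2, 4, and 6.

#1 eps = 6 lies in [5, 10] — OK.
#2 theta = 5 is outside [7, 13] — violated.
#3 values 6, 5, 13 are pairwise distinct — OK.
#4 eps = 6 is not in {4, 10} — violated.
#5 gamma = 6 is even — OK.
#6 5eps + 4gamma = 5(6) + 4(6) = 54, not 57 — violated.
#7 gcd(13, 14) = 1 — OK.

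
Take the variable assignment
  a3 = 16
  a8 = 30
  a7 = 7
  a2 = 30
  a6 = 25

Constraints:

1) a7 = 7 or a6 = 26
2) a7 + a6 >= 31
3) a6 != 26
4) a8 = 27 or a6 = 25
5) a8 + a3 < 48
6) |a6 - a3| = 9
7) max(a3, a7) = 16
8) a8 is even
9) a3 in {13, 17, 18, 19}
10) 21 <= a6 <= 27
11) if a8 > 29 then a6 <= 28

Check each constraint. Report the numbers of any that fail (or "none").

1) a7 = 7 = 7 (first disjunct)  ✓
2) a7 + a6 = 7 + 25 = 32; 32 ≥ 31  ✓
3) a6 = 25, and 25 ≠ 26  ✓
4) a8 = 30 ≠ 27, but a6 = 25 = 25 (second disjunct)  ✓
5) a8 + a3 = 30 + 16 = 46; 46 < 48  ✓
6) |25 - 16| = 9  ✓
7) max(16, 7) = 16  ✓
8) a8 = 30 is even  ✓
9) a3 = 16 is not in {13, 17, 18, 19}  ✗
10) a6 = 25 lies in [21, 27]  ✓
11) a8 = 30 > 29, so we need a6 ≤ 28; a6 = 25 ≤ 28  ✓

Constraint 9 is violated.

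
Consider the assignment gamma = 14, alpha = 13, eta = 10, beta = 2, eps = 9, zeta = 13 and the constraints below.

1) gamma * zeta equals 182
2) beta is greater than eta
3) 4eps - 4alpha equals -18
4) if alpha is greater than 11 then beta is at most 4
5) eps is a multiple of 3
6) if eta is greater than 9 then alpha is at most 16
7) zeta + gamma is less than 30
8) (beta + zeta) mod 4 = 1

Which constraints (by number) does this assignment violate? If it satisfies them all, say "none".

The assignment fails constraints 2, 3, and 8.

1) gamma * zeta = 14 * 13 = 182  true
2) beta = 2, eta = 10; 2 ≤ 10 (want >)  false
3) 4eps - 4alpha = 4(9) - 4(13) = -16, not -18  false
4) alpha = 13 > 11, so we need beta ≤ 4; beta = 2 ≤ 4  true
5) 9 / 3 = 3, so 3 divides 9  true
6) eta = 10 > 9, so we need alpha ≤ 16; alpha = 13 ≤ 16  true
7) zeta + gamma = 13 + 14 = 27; 27 < 30  true
8) beta + zeta = 15; 15 mod 4 = 3, not 1  false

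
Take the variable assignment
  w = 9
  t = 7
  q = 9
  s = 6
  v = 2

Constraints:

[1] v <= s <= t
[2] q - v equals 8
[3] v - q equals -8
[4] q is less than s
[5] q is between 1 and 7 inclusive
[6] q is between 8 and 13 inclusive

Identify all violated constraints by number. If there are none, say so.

No — constraints 2, 3, 4, 5 are not satisfied.

[1] values 2 <= 6 <= 7 — holds.
[2] q - v = 9 - 2 = 7, not 8 — fails.
[3] v - q = 2 - 9 = -7, not -8 — fails.
[4] q = 9, s = 6; 9 ≥ 6 (want <) — fails.
[5] q = 9 is outside [1, 7] — fails.
[6] q = 9 lies in [8, 13] — holds.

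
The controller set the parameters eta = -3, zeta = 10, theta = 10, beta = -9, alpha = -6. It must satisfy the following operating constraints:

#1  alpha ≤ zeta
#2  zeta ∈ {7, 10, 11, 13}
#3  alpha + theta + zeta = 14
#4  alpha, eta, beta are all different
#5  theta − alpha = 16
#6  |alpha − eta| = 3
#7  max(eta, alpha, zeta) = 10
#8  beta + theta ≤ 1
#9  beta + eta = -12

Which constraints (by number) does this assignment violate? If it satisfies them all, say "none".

#1 alpha = -6, zeta = 10; -6 ≤ 10 — satisfied.
#2 zeta = 10 is in {7, 10, 11, 13} — satisfied.
#3 alpha + theta + zeta = -6 + 10 + 10 = 14 — satisfied.
#4 values -6, -3, -9 are pairwise distinct — satisfied.
#5 theta − alpha = 10 − (-6) = 16 — satisfied.
#6 |-6 − (-3)| = 3 — satisfied.
#7 max(-3, -6, 10) = 10 — satisfied.
#8 beta + theta = -9 + 10 = 1; 1 ≤ 1 — satisfied.
#9 beta + eta = -9 + (-3) = -12 — satisfied.

All constraints are satisfied.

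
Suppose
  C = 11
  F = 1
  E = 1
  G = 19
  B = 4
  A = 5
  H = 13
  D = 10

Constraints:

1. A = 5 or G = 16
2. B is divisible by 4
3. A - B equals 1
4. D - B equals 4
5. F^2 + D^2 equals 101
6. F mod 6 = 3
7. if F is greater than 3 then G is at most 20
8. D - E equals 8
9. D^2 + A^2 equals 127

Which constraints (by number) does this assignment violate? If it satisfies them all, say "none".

Constraints 4, 6, 8, and 9 do not hold.

1. A = 5 = 5 (first disjunct) — satisfied.
2. 4 / 4 = 1, so 4 divides 4 — satisfied.
3. A - B = 5 - 4 = 1 — satisfied.
4. D - B = 10 - 4 = 6, not 4 — violated.
5. F^2 + D^2 = 1^2 + 10^2 = 1 + 100 = 101 — satisfied.
6. 1 mod 6 = 1, not 3 — violated.
7. F = 1, not > 3; antecedent false, conditional vacuously true — satisfied.
8. D - E = 10 - 1 = 9, not 8 — violated.
9. D^2 + A^2 = 10^2 + 5^2 = 100 + 25 = 125, not 127 — violated.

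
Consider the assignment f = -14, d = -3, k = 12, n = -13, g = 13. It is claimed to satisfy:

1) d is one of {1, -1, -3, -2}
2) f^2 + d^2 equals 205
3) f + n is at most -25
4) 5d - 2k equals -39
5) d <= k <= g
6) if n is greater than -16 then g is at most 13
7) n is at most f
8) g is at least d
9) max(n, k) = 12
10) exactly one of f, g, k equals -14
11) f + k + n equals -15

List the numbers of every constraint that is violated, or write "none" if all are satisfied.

No — constraint 7 is not satisfied.

1) d = -3 is in {1, -1, -3, -2}  yes
2) f^2 + d^2 = (-14)^2 + (-3)^2 = 196 + 9 = 205  yes
3) f + n = -14 + (-13) = -27; -27 ≤ -25  yes
4) 5d - 2k = 5(-3) - 2(12) = -39  yes
5) values -3 <= 12 <= 13  yes
6) n = -13 > -16, so we need g ≤ 13; g = 13 ≤ 13  yes
7) n = -13, f = -14; -13 > -14 (want ≤)  no
8) g = 13, d = -3; 13 ≥ -3  yes
9) max(-13, 12) = 12  yes
10) f=-14, g=13, k=12; 1 of them equals -14  yes
11) f + k + n = -14 + 12 + (-13) = -15  yes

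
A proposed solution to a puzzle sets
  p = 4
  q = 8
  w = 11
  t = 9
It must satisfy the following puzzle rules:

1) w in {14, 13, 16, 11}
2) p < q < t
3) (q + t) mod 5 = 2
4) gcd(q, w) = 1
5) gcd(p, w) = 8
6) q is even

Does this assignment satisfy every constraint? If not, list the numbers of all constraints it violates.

1) w = 11 is in {14, 13, 16, 11}  ✓
2) values 4 < 8 < 9  ✓
3) q + t = 17; 17 mod 5 = 2  ✓
4) gcd(8, 11) = 1  ✓
5) gcd(4, 11) = 1, not 8  ✗
6) q = 8 is even  ✓

Constraint 5 is violated.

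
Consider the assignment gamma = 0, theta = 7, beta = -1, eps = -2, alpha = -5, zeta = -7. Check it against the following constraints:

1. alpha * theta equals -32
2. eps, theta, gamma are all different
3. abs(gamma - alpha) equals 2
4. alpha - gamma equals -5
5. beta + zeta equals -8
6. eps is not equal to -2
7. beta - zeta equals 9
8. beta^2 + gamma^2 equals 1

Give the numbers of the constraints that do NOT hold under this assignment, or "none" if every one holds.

Violated: 1, 3, 6, and 7.

1. alpha * theta = -5 * 7 = -35, not -32  false
2. values -2, 7, 0 are pairwise distinct  true
3. abs(0 - (-5)) = 5, not 2  false
4. alpha - gamma = -5 - 0 = -5  true
5. beta + zeta = -1 + (-7) = -8  true
6. eps = -2, but -2 is required to differ  false
7. beta - zeta = -1 - (-7) = 6, not 9  false
8. beta^2 + gamma^2 = (-1)^2 + 0^2 = 1 + 0 = 1  true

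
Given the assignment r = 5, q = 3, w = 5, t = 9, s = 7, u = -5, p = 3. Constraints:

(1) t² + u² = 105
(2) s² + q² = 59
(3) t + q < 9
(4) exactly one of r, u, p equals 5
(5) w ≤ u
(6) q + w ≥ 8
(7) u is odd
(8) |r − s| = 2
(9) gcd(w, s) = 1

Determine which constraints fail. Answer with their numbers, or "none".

Constraints 1, 2, 3, 5 are violated.

(1) t² + u² = 9² + (-5)² = 81 + 25 = 106, not 105 — does not hold.
(2) s² + q² = 7² + 3² = 49 + 9 = 58, not 59 — does not hold.
(3) t + q = 9 + 3 = 12; 12 ≥ 9, bound 9 not met — does not hold.
(4) r=5, u=-5, p=3; 1 of them equals 5 — holds.
(5) w = 5, u = -5; 5 > -5 (want ≤) — does not hold.
(6) q + w = 3 + 5 = 8; 8 ≥ 8 — holds.
(7) u = -5 is odd — holds.
(8) |5 − 7| = 2 — holds.
(9) gcd(5, 7) = 1 — holds.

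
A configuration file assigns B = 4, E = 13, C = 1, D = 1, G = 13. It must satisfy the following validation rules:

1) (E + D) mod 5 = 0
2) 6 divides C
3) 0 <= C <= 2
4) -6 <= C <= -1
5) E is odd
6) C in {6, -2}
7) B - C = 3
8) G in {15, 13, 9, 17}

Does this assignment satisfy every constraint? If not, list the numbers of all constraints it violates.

No — constraints 1, 2, 4, 6 are not satisfied.

1) E + D = 14; 14 mod 5 = 4, not 0 — does not hold.
2) 1 = 6*0 + 1, so 6 does not divide 1 — does not hold.
3) C = 1 lies in [0, 2] — holds.
4) C = 1 is outside [-6, -1] — does not hold.
5) E = 13 is odd — holds.
6) C = 1 is not in {6, -2} — does not hold.
7) B - C = 4 - 1 = 3 — holds.
8) G = 13 is in {15, 13, 9, 17} — holds.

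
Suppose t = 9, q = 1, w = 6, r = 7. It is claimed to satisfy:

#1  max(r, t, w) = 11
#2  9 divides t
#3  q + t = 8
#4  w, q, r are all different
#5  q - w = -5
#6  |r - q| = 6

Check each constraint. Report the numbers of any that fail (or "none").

#1 max(7, 9, 6) = 9, not 11 — violated.
#2 9 / 9 = 1, so 9 divides 9 — satisfied.
#3 q + t = 1 + 9 = 10, not 8 — violated.
#4 values 6, 1, 7 are pairwise distinct — satisfied.
#5 q - w = 1 - 6 = -5 — satisfied.
#6 |7 - 1| = 6 — satisfied.

Constraints 1 and 3 are violated.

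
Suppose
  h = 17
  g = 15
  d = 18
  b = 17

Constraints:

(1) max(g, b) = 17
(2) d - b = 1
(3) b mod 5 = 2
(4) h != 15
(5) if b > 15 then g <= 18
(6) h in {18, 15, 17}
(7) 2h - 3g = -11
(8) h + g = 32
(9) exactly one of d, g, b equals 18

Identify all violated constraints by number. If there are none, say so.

The assignment satisfies every constraint.

(1) max(15, 17) = 17 — holds.
(2) d - b = 18 - 17 = 1 — holds.
(3) 17 mod 5 = 2 — holds.
(4) h = 17, and 17 ≠ 15 — holds.
(5) b = 17 > 15, so we need g ≤ 18; g = 15 ≤ 18 — holds.
(6) h = 17 is in {18, 15, 17} — holds.
(7) 2h - 3g = 2(17) - 3(15) = -11 — holds.
(8) h + g = 17 + 15 = 32 — holds.
(9) d=18, g=15, b=17; 1 of them equals 18 — holds.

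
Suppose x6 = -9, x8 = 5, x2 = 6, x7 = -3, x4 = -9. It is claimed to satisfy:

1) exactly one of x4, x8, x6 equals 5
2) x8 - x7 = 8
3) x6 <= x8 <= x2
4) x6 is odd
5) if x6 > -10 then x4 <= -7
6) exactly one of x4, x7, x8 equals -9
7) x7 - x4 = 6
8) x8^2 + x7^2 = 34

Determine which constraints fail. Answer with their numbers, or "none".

All constraints are satisfied.

1) x4=-9, x8=5, x6=-9; 1 of them equals 5 — satisfied.
2) x8 - x7 = 5 - (-3) = 8 — satisfied.
3) values -9 <= 5 <= 6 — satisfied.
4) x6 = -9 is odd — satisfied.
5) x6 = -9 > -10, so we need x4 ≤ -7; x4 = -9 ≤ -7 — satisfied.
6) x4=-9, x7=-3, x8=5; 1 of them equals -9 — satisfied.
7) x7 - x4 = -3 - (-9) = 6 — satisfied.
8) x8^2 + x7^2 = 5^2 + (-3)^2 = 25 + 9 = 34 — satisfied.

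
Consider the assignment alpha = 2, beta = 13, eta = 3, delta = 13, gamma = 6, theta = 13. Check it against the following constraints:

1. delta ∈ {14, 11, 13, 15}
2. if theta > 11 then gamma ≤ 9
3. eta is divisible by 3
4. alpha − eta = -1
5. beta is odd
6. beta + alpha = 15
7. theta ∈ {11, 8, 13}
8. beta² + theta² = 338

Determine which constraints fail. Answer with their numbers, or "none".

1. delta = 13 is in {14, 11, 13, 15}  yes
2. theta = 13 > 11, so we need gamma ≤ 9; gamma = 6 ≤ 9  yes
3. 3 / 3 = 1, so 3 divides 3  yes
4. alpha − eta = 2 − 3 = -1  yes
5. beta = 13 is odd  yes
6. beta + alpha = 13 + 2 = 15  yes
7. theta = 13 is in {11, 8, 13}  yes
8. beta² + theta² = 13² + 13² = 169 + 169 = 338  yes

All constraints are satisfied.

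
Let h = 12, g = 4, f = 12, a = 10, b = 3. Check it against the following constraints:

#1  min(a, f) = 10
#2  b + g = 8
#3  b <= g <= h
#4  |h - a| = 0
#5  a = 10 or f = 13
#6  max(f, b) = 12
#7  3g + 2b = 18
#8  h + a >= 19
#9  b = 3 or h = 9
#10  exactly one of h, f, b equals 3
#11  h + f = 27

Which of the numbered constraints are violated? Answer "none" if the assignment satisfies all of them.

#1 min(10, 12) = 10  holds
#2 b + g = 3 + 4 = 7, not 8  fails
#3 values 3 <= 4 <= 12  holds
#4 |12 - 10| = 2, not 0  fails
#5 a = 10 = 10 (first disjunct)  holds
#6 max(12, 3) = 12  holds
#7 3g + 2b = 3(4) + 2(3) = 18  holds
#8 h + a = 12 + 10 = 22; 22 ≥ 19  holds
#9 b = 3 = 3 (first disjunct)  holds
#10 h=12, f=12, b=3; 1 of them equals 3  holds
#11 h + f = 12 + 12 = 24, not 27  fails

The assignment fails constraints 2, 4, 11.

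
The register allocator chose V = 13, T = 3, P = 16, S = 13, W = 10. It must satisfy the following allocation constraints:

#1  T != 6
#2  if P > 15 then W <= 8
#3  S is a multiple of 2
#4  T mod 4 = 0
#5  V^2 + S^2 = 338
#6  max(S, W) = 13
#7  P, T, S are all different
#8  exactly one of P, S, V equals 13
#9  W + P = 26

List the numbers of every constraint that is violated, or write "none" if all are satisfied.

No — constraints 2, 3, 4, 8 are not satisfied.

#1 T = 3, and 3 ≠ 6  OK
#2 P = 16 > 15, so we need W ≤ 8; but W = 10 > 8  FAIL
#3 13 = 2*6 + 1, so 2 does not divide 13  FAIL
#4 3 mod 4 = 3, not 0  FAIL
#5 V^2 + S^2 = 13^2 + 13^2 = 169 + 169 = 338  OK
#6 max(13, 10) = 13  OK
#7 values 16, 3, 13 are pairwise distinct  OK
#8 P=16, S=13, V=13; 2 of them equal 13, not exactly one  FAIL
#9 W + P = 10 + 16 = 26  OK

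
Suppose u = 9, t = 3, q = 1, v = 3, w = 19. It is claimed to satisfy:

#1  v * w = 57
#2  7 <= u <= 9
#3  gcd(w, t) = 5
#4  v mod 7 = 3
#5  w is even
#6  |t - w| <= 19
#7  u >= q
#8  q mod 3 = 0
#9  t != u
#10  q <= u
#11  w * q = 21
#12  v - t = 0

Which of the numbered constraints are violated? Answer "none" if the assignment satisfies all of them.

#1 v * w = 3 * 19 = 57  yes
#2 u = 9 lies in [7, 9]  yes
#3 gcd(19, 3) = 1, not 5  no
#4 3 mod 7 = 3  yes
#5 w = 19 is odd  no
#6 |3 - 19| = 16; 16 ≤ 19  yes
#7 u = 9, q = 1; 9 ≥ 1  yes
#8 1 mod 3 = 1, not 0  no
#9 t = 3, u = 9; distinct  yes
#10 q = 1, u = 9; 1 ≤ 9  yes
#11 w * q = 19 * 1 = 19, not 21  no
#12 v - t = 3 - 3 = 0  yes

No — constraints 3, 5, 8, 11 are not satisfied.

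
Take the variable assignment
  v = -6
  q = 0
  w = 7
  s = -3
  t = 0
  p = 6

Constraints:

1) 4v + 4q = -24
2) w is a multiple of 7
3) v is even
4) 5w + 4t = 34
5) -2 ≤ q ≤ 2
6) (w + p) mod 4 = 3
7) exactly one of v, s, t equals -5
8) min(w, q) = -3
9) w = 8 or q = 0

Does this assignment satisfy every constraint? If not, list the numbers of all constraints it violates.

1) 4v + 4q = 4(-6) + 4(0) = -24 — satisfied.
2) 7 / 7 = 1, so 7 divides 7 — satisfied.
3) v = -6 is even — satisfied.
4) 5w + 4t = 5(7) + 4(0) = 35, not 34 — violated.
5) q = 0 lies in [-2, 2] — satisfied.
6) w + p = 13; 13 mod 4 = 1, not 3 — violated.
7) v=-6, s=-3, t=0; 0 of them equal -5, not exactly one — violated.
8) min(7, 0) = 0, not -3 — violated.
9) w = 7 ≠ 8, but q = 0 = 0 (second disjunct) — satisfied.

Violated: 4, 6, 7, and 8.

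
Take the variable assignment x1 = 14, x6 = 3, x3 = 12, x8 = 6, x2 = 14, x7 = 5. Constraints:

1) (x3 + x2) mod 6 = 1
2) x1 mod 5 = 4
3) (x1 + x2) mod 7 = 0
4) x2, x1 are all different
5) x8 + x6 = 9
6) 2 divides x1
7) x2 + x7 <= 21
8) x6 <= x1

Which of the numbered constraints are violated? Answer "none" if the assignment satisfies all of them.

1) x3 + x2 = 26; 26 mod 6 = 2, not 1 — fails.
2) 14 mod 5 = 4 — holds.
3) x1 + x2 = 28; 28 mod 7 = 0 — holds.
4) x2 = x1 = 14, not all different — fails.
5) x8 + x6 = 6 + 3 = 9 — holds.
6) 14 / 2 = 7, so 2 divides 14 — holds.
7) x2 + x7 = 14 + 5 = 19; 19 ≤ 21 — holds.
8) x6 = 3, x1 = 14; 3 ≤ 14 — holds.

The assignment fails constraints 1 and 4.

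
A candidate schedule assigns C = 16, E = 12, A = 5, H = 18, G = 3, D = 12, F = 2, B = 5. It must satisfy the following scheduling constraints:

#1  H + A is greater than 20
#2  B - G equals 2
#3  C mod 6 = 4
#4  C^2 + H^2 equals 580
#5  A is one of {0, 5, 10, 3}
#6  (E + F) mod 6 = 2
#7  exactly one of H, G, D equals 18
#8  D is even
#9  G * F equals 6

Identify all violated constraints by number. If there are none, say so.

The assignment satisfies every constraint.

#1 H + A = 18 + 5 = 23; 23 > 20 — holds.
#2 B - G = 5 - 3 = 2 — holds.
#3 16 mod 6 = 4 — holds.
#4 C^2 + H^2 = 16^2 + 18^2 = 256 + 324 = 580 — holds.
#5 A = 5 is in {0, 5, 10, 3} — holds.
#6 E + F = 14; 14 mod 6 = 2 — holds.
#7 H=18, G=3, D=12; 1 of them equals 18 — holds.
#8 D = 12 is even — holds.
#9 G * F = 3 * 2 = 6 — holds.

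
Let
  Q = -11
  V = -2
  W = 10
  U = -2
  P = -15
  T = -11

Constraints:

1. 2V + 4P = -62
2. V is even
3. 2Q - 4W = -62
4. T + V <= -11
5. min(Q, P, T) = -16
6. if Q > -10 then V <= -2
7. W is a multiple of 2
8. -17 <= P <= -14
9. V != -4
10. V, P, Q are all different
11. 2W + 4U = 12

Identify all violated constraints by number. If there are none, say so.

1. 2V + 4P = 2(-2) + 4(-15) = -64, not -62 — violated.
2. V = -2 is even — OK.
3. 2Q - 4W = 2(-11) - 4(10) = -62 — OK.
4. T + V = -11 + (-2) = -13; -13 ≤ -11 — OK.
5. min(-11, -15, -11) = -15, not -16 — violated.
6. Q = -11, not > -10; antecedent false, conditional vacuously true — OK.
7. 10 / 2 = 5, so 2 divides 10 — OK.
8. P = -15 lies in [-17, -14] — OK.
9. V = -2, and -2 ≠ -4 — OK.
10. values -2, -15, -11 are pairwise distinct — OK.
11. 2W + 4U = 2(10) + 4(-2) = 12 — OK.

Constraints 1 and 5 do not hold.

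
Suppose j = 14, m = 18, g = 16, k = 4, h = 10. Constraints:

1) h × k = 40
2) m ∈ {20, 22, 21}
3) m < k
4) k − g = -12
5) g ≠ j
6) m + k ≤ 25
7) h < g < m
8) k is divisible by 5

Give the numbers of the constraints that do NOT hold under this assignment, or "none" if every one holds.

1) h × k = 10 × 4 = 40  holds
2) m = 18 is not in {20, 22, 21}  fails
3) m = 18, k = 4; 18 ≥ 4 (want <)  fails
4) k − g = 4 − 16 = -12  holds
5) g = 16, j = 14; distinct  holds
6) m + k = 18 + 4 = 22; 22 ≤ 25  holds
7) values 10 < 16 < 18  holds
8) 4 = 5×0 + 4, so 5 does not divide 4  fails

Violated: 2, 3, and 8.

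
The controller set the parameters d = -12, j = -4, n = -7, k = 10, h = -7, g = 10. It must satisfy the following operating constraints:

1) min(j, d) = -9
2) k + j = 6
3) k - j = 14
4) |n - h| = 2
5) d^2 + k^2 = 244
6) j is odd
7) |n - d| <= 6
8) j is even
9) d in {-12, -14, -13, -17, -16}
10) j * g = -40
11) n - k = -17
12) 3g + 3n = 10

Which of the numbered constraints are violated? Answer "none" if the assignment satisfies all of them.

Violated: 1, 4, 6, and 12.

1) min(-4, -12) = -12, not -9  no
2) k + j = 10 + (-4) = 6  yes
3) k - j = 10 - (-4) = 14  yes
4) |-7 - (-7)| = 0, not 2  no
5) d^2 + k^2 = (-12)^2 + 10^2 = 144 + 100 = 244  yes
6) j = -4 is even  no
7) |-7 - (-12)| = 5; 5 ≤ 6  yes
8) j = -4 is even  yes
9) d = -12 is in {-12, -14, -13, -17, -16}  yes
10) j * g = -4 * 10 = -40  yes
11) n - k = -7 - 10 = -17  yes
12) 3g + 3n = 3(10) + 3(-7) = 9, not 10  no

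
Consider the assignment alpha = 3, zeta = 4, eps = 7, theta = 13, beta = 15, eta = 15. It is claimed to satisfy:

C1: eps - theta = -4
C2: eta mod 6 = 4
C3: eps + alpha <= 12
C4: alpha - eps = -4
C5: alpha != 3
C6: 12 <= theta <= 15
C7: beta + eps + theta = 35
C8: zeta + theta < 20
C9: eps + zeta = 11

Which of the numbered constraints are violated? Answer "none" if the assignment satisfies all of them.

C1: eps - theta = 7 - 13 = -6, not -4 — violated.
C2: 15 mod 6 = 3, not 4 — violated.
C3: eps + alpha = 7 + 3 = 10; 10 ≤ 12 — satisfied.
C4: alpha - eps = 3 - 7 = -4 — satisfied.
C5: alpha = 3, but 3 is required to differ — violated.
C6: theta = 13 lies in [12, 15] — satisfied.
C7: beta + eps + theta = 15 + 7 + 13 = 35 — satisfied.
C8: zeta + theta = 4 + 13 = 17; 17 < 20 — satisfied.
C9: eps + zeta = 7 + 4 = 11 — satisfied.

No — constraints 1, 2, and 5 are not satisfied.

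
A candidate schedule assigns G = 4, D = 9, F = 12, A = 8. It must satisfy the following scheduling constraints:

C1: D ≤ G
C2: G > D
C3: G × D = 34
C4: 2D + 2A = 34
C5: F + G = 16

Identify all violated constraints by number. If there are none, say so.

Constraints 1, 2, and 3 do not hold.

C1: D = 9, G = 4; 9 > 4 (want ≤) — violated.
C2: G = 4, D = 9; 4 ≤ 9 (want >) — violated.
C3: G × D = 4 × 9 = 36, not 34 — violated.
C4: 2D + 2A = 2(9) + 2(8) = 34 — satisfied.
C5: F + G = 12 + 4 = 16 — satisfied.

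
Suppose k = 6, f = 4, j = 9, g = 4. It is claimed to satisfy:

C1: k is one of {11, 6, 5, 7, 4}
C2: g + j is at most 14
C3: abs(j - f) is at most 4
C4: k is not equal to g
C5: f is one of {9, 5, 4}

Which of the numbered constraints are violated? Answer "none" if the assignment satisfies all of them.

C1: k = 6 is in {11, 6, 5, 7, 4} — satisfied.
C2: g + j = 4 + 9 = 13; 13 ≤ 14 — satisfied.
C3: abs(9 - 4) = 5; 5 > 4, exceeds bound 4 — violated.
C4: k = 6, g = 4; distinct — satisfied.
C5: f = 4 is in {9, 5, 4} — satisfied.

Constraint 3 does not hold.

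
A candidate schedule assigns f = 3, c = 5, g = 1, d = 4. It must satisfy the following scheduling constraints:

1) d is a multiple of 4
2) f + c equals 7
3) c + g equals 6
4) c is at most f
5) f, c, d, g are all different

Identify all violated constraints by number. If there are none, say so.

Violated: 2, 4.

1) 4 / 4 = 1, so 4 divides 4 — holds.
2) f + c = 3 + 5 = 8, not 7 — fails.
3) c + g = 5 + 1 = 6 — holds.
4) c = 5, f = 3; 5 > 3 (want ≤) — fails.
5) values 3, 5, 4, 1 are pairwise distinct — holds.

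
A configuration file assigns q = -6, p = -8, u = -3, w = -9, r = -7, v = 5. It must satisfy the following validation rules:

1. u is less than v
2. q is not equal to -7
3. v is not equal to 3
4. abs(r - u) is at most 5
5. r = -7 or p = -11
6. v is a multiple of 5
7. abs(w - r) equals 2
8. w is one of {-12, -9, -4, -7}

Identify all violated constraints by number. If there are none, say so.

No violations.

1. u = -3, v = 5; -3 < 5 — OK.
2. q = -6, and -6 ≠ -7 — OK.
3. v = 5, and 5 ≠ 3 — OK.
4. abs(-7 - (-3)) = 4; 4 ≤ 5 — OK.
5. r = -7 = -7 (first disjunct) — OK.
6. 5 / 5 = 1, so 5 divides 5 — OK.
7. abs(-9 - (-7)) = 2 — OK.
8. w = -9 is in {-12, -9, -4, -7} — OK.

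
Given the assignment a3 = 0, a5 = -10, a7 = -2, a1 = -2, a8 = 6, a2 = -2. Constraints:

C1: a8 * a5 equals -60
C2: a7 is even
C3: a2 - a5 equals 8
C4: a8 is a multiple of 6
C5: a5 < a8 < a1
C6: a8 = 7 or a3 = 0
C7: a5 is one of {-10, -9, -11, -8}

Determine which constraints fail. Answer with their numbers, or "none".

Violated: 5.

C1: a8 * a5 = 6 * (-10) = -60 — holds.
C2: a7 = -2 is even — holds.
C3: a2 - a5 = -2 - (-10) = 8 — holds.
C4: 6 / 6 = 1, so 6 divides 6 — holds.
C5: values -10, 6, -2; a8 = 6 is not < a1 = -2 — does not hold.
C6: a8 = 6 ≠ 7, but a3 = 0 = 0 (second disjunct) — holds.
C7: a5 = -10 is in {-10, -9, -11, -8} — holds.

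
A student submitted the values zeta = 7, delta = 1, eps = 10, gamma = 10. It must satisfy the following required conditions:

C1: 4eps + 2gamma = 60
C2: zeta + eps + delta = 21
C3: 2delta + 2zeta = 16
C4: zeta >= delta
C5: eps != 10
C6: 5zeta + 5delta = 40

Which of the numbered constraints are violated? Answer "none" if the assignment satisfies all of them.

Constraints 2, 5 are violated.

C1: 4eps + 2gamma = 4(10) + 2(10) = 60  ✔
C2: zeta + eps + delta = 7 + 10 + 1 = 18, not 21  ✘
C3: 2delta + 2zeta = 2(1) + 2(7) = 16  ✔
C4: zeta = 7, delta = 1; 7 ≥ 1  ✔
C5: eps = 10, but 10 is required to differ  ✘
C6: 5zeta + 5delta = 5(7) + 5(1) = 40  ✔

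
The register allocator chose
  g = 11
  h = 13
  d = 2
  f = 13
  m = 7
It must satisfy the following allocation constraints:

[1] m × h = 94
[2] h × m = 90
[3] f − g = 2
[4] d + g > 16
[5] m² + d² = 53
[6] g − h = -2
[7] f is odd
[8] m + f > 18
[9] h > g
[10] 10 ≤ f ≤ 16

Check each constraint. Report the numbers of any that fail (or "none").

[1] m × h = 7 × 13 = 91, not 94 — violated.
[2] h × m = 13 × 7 = 91, not 90 — violated.
[3] f − g = 13 − 11 = 2 — satisfied.
[4] d + g = 2 + 11 = 13; 13 ≤ 16, bound 16 not met — violated.
[5] m² + d² = 7² + 2² = 49 + 4 = 53 — satisfied.
[6] g − h = 11 − 13 = -2 — satisfied.
[7] f = 13 is odd — satisfied.
[8] m + f = 7 + 13 = 20; 20 > 18 — satisfied.
[9] h = 13, g = 11; 13 > 11 — satisfied.
[10] f = 13 lies in [10, 16] — satisfied.

No — constraints 1, 2, 4 are not satisfied.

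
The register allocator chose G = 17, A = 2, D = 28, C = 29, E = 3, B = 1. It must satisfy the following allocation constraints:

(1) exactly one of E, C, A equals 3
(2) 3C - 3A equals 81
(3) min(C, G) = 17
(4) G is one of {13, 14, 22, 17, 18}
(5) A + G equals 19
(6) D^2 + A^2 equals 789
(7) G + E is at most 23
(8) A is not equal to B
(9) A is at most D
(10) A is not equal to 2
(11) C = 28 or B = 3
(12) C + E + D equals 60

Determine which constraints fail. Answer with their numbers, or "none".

(1) E=3, C=29, A=2; 1 of them equals 3 — OK.
(2) 3C - 3A = 3(29) - 3(2) = 81 — OK.
(3) min(29, 17) = 17 — OK.
(4) G = 17 is in {13, 14, 22, 17, 18} — OK.
(5) A + G = 2 + 17 = 19 — OK.
(6) D^2 + A^2 = 28^2 + 2^2 = 784 + 4 = 788, not 789 — violated.
(7) G + E = 17 + 3 = 20; 20 ≤ 23 — OK.
(8) A = 2, B = 1; distinct — OK.
(9) A = 2, D = 28; 2 ≤ 28 — OK.
(10) A = 2, but 2 is required to differ — violated.
(11) C = 29 ≠ 28 and B = 1 ≠ 3; both disjuncts false — violated.
(12) C + E + D = 29 + 3 + 28 = 60 — OK.

Violated: 6, 10, 11.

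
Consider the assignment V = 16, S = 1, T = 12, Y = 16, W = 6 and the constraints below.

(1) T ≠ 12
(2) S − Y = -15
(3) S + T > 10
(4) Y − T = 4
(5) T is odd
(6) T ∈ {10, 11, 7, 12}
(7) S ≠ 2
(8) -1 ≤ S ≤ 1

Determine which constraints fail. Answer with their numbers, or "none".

(1) T = 12, but 12 is required to differ — does not hold.
(2) S − Y = 1 − 16 = -15 — holds.
(3) S + T = 1 + 12 = 13; 13 > 10 — holds.
(4) Y − T = 16 − 12 = 4 — holds.
(5) T = 12 is even — does not hold.
(6) T = 12 is in {10, 11, 7, 12} — holds.
(7) S = 1, and 1 ≠ 2 — holds.
(8) S = 1 lies in [-1, 1] — holds.

Violated: 1 and 5.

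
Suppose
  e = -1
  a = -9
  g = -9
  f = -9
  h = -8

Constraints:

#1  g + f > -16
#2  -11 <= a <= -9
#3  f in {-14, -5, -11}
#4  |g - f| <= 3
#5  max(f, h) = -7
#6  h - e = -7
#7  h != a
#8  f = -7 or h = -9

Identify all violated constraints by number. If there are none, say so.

#1 g + f = -9 + (-9) = -18; -18 ≤ -16, bound -16 not met  fails
#2 a = -9 lies in [-11, -9]  holds
#3 f = -9 is not in {-14, -5, -11}  fails
#4 |-9 - (-9)| = 0; 0 ≤ 3  holds
#5 max(-9, -8) = -8, not -7  fails
#6 h - e = -8 - (-1) = -7  holds
#7 h = -8, a = -9; distinct  holds
#8 f = -9 ≠ -7 and h = -8 ≠ -9; both disjuncts false  fails

No — constraints 1, 3, 5, and 8 are not satisfied.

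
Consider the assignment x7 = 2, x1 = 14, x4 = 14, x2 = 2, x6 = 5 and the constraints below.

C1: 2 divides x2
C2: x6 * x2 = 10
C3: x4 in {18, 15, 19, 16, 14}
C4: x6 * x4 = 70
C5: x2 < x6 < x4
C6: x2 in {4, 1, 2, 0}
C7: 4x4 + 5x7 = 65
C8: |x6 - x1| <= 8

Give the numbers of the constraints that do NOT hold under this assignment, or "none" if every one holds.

No — constraints 7, 8 are not satisfied.

C1: 2 / 2 = 1, so 2 divides 2 — holds.
C2: x6 * x2 = 5 * 2 = 10 — holds.
C3: x4 = 14 is in {18, 15, 19, 16, 14} — holds.
C4: x6 * x4 = 5 * 14 = 70 — holds.
C5: values 2 < 5 < 14 — holds.
C6: x2 = 2 is in {4, 1, 2, 0} — holds.
C7: 4x4 + 5x7 = 4(14) + 5(2) = 66, not 65 — does not hold.
C8: |5 - 14| = 9; 9 > 8, exceeds bound 8 — does not hold.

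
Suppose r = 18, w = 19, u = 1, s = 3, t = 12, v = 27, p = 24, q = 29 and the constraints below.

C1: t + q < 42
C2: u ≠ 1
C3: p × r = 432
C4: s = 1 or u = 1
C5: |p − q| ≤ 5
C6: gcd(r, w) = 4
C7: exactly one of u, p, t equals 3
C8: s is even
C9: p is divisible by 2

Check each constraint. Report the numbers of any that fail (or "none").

Constraints 2, 6, 7, 8 do not hold.

C1: t + q = 12 + 29 = 41; 41 < 42 — holds.
C2: u = 1, but 1 is required to differ — does not hold.
C3: p × r = 24 × 18 = 432 — holds.
C4: s = 3 ≠ 1, but u = 1 = 1 (second disjunct) — holds.
C5: |24 − 29| = 5; 5 ≤ 5 — holds.
C6: gcd(18, 19) = 1, not 4 — does not hold.
C7: u=1, p=24, t=12; 0 of them equal 3, not exactly one — does not hold.
C8: s = 3 is odd — does not hold.
C9: 24 / 2 = 12, so 2 divides 24 — holds.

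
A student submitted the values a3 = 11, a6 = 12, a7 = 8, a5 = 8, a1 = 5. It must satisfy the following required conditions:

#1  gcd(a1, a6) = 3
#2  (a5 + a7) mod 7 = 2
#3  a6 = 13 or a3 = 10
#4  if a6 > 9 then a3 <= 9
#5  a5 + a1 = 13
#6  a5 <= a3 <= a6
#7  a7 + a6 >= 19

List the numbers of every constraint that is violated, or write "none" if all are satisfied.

#1 gcd(5, 12) = 1, not 3 — violated.
#2 a5 + a7 = 16; 16 mod 7 = 2 — satisfied.
#3 a6 = 12 ≠ 13 and a3 = 11 ≠ 10; both disjuncts false — violated.
#4 a6 = 12 > 9, so we need a3 ≤ 9; but a3 = 11 > 9 — violated.
#5 a5 + a1 = 8 + 5 = 13 — satisfied.
#6 values 8 <= 11 <= 12 — satisfied.
#7 a7 + a6 = 8 + 12 = 20; 20 ≥ 19 — satisfied.

The assignment fails constraints 1, 3, and 4.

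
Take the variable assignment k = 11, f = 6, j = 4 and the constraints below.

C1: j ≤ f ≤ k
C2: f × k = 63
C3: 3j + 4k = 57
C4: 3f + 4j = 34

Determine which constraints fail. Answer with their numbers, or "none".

Constraints 2 and 3 are violated.

C1: values 4 ≤ 6 ≤ 11  OK
C2: f × k = 6 × 11 = 66, not 63  FAIL
C3: 3j + 4k = 3(4) + 4(11) = 56, not 57  FAIL
C4: 3f + 4j = 3(6) + 4(4) = 34  OK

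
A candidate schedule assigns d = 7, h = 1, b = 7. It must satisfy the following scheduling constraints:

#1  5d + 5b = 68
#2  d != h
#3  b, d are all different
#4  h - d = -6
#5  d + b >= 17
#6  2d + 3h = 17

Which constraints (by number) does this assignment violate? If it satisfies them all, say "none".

#1 5d + 5b = 5(7) + 5(7) = 70, not 68  ✘
#2 d = 7, h = 1; distinct  ✔
#3 b = d = 7, not all different  ✘
#4 h - d = 1 - 7 = -6  ✔
#5 d + b = 7 + 7 = 14; 14 < 17, bound 17 not met  ✘
#6 2d + 3h = 2(7) + 3(1) = 17  ✔

Constraints 1, 3, 5 are violated.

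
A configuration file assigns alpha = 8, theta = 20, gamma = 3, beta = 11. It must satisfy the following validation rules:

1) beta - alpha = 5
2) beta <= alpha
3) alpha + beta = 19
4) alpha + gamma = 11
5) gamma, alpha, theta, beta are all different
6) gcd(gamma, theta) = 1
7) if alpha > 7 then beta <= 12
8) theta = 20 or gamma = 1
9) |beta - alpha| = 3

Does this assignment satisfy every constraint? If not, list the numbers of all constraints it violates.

1) beta - alpha = 11 - 8 = 3, not 5  ✘
2) beta = 11, alpha = 8; 11 > 8 (want ≤)  ✘
3) alpha + beta = 8 + 11 = 19  ✔
4) alpha + gamma = 8 + 3 = 11  ✔
5) values 3, 8, 20, 11 are pairwise distinct  ✔
6) gcd(3, 20) = 1  ✔
7) alpha = 8 > 7, so we need beta ≤ 12; beta = 11 ≤ 12  ✔
8) theta = 20 = 20 (first disjunct)  ✔
9) |11 - 8| = 3  ✔

Constraints 1 and 2 do not hold.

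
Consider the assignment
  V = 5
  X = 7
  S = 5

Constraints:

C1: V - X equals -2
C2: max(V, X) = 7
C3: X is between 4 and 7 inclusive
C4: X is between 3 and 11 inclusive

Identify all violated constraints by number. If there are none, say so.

Yes — all constraints hold.

C1: V - X = 5 - 7 = -2  ✓
C2: max(5, 7) = 7  ✓
C3: X = 7 lies in [4, 7]  ✓
C4: X = 7 lies in [3, 11]  ✓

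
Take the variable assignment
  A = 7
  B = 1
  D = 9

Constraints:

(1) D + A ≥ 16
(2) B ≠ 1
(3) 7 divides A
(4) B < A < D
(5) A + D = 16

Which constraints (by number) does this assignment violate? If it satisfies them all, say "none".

(1) D + A = 9 + 7 = 16; 16 ≥ 16 — satisfied.
(2) B = 1, but 1 is required to differ — violated.
(3) 7 / 7 = 1, so 7 divides 7 — satisfied.
(4) values 1 < 7 < 9 — satisfied.
(5) A + D = 7 + 9 = 16 — satisfied.

The assignment fails constraint 2.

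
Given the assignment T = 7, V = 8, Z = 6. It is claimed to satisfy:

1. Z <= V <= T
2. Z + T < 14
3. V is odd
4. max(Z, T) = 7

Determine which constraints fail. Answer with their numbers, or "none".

The assignment fails constraints 1 and 3.

1. values 6, 8, 7; V = 8 is not <= T = 7  ✘
2. Z + T = 6 + 7 = 13; 13 < 14  ✔
3. V = 8 is even  ✘
4. max(6, 7) = 7  ✔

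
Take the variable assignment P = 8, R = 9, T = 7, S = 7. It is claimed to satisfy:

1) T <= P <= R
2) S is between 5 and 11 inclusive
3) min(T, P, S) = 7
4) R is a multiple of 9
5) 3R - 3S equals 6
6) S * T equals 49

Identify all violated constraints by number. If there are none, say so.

All constraints are satisfied.

1) values 7 <= 8 <= 9  holds
2) S = 7 lies in [5, 11]  holds
3) min(7, 8, 7) = 7  holds
4) 9 / 9 = 1, so 9 divides 9  holds
5) 3R - 3S = 3(9) - 3(7) = 6  holds
6) S * T = 7 * 7 = 49  holds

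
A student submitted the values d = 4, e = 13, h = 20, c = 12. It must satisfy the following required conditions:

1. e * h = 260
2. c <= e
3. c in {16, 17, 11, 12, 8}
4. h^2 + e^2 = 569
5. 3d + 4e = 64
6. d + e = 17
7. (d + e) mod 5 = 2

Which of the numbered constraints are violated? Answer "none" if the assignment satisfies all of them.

1. e * h = 13 * 20 = 260 — OK.
2. c = 12, e = 13; 12 ≤ 13 — OK.
3. c = 12 is in {16, 17, 11, 12, 8} — OK.
4. h^2 + e^2 = 20^2 + 13^2 = 400 + 169 = 569 — OK.
5. 3d + 4e = 3(4) + 4(13) = 64 — OK.
6. d + e = 4 + 13 = 17 — OK.
7. d + e = 17; 17 mod 5 = 2 — OK.

None — every constraint holds.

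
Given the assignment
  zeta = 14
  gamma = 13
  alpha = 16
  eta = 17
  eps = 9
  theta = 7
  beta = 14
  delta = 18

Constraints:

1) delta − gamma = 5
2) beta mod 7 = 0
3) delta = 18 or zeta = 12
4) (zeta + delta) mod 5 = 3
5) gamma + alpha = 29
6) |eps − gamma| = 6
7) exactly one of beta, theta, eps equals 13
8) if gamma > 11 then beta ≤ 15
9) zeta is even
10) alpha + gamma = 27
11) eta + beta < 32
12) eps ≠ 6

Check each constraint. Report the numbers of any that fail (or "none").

1) delta − gamma = 18 − 13 = 5 — holds.
2) 14 mod 7 = 0 — holds.
3) delta = 18 = 18 (first disjunct) — holds.
4) zeta + delta = 32; 32 mod 5 = 2, not 3 — fails.
5) gamma + alpha = 13 + 16 = 29 — holds.
6) |9 − 13| = 4, not 6 — fails.
7) beta=14, theta=7, eps=9; 0 of them equal 13, not exactly one — fails.
8) gamma = 13 > 11, so we need beta ≤ 15; beta = 14 ≤ 15 — holds.
9) zeta = 14 is even — holds.
10) alpha + gamma = 16 + 13 = 29, not 27 — fails.
11) eta + beta = 17 + 14 = 31; 31 < 32 — holds.
12) eps = 9, and 9 ≠ 6 — holds.

Violated: 4, 6, 7, 10.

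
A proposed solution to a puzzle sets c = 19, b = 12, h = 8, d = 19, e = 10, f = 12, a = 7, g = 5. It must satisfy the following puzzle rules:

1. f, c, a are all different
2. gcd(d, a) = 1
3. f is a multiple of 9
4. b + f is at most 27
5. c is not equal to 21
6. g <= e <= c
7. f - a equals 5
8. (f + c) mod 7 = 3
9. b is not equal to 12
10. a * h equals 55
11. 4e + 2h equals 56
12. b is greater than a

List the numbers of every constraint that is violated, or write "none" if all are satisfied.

Constraints 3, 9, and 10 are violated.

1. values 12, 19, 7 are pairwise distinct  ✓
2. gcd(19, 7) = 1  ✓
3. 12 = 9*1 + 3, so 9 does not divide 12  ✗
4. b + f = 12 + 12 = 24; 24 ≤ 27  ✓
5. c = 19, and 19 ≠ 21  ✓
6. values 5 <= 10 <= 19  ✓
7. f - a = 12 - 7 = 5  ✓
8. f + c = 31; 31 mod 7 = 3  ✓
9. b = 12, but 12 is required to differ  ✗
10. a * h = 7 * 8 = 56, not 55  ✗
11. 4e + 2h = 4(10) + 2(8) = 56  ✓
12. b = 12, a = 7; 12 > 7  ✓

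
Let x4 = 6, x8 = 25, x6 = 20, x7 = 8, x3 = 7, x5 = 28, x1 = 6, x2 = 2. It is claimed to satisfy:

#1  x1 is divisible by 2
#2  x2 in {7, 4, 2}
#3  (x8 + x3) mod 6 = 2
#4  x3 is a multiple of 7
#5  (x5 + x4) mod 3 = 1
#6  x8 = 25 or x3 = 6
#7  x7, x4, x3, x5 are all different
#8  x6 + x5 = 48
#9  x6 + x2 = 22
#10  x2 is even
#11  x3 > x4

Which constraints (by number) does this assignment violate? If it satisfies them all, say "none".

The assignment satisfies every constraint.

#1 6 / 2 = 3, so 2 divides 6 — satisfied.
#2 x2 = 2 is in {7, 4, 2} — satisfied.
#3 x8 + x3 = 32; 32 mod 6 = 2 — satisfied.
#4 7 / 7 = 1, so 7 divides 7 — satisfied.
#5 x5 + x4 = 34; 34 mod 3 = 1 — satisfied.
#6 x8 = 25 = 25 (first disjunct) — satisfied.
#7 values 8, 6, 7, 28 are pairwise distinct — satisfied.
#8 x6 + x5 = 20 + 28 = 48 — satisfied.
#9 x6 + x2 = 20 + 2 = 22 — satisfied.
#10 x2 = 2 is even — satisfied.
#11 x3 = 7, x4 = 6; 7 > 6 — satisfied.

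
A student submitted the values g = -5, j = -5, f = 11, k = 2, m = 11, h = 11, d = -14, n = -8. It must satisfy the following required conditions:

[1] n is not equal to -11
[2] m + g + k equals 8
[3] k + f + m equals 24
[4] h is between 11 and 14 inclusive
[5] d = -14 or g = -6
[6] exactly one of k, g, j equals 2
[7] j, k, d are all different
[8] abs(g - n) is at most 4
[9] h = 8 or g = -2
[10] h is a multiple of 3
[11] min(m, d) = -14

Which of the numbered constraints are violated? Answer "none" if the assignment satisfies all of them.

No — constraints 9 and 10 are not satisfied.

[1] n = -8, and -8 ≠ -11  yes
[2] m + g + k = 11 + (-5) + 2 = 8  yes
[3] k + f + m = 2 + 11 + 11 = 24  yes
[4] h = 11 lies in [11, 14]  yes
[5] d = -14 = -14 (first disjunct)  yes
[6] k=2, g=-5, j=-5; 1 of them equals 2  yes
[7] values -5, 2, -14 are pairwise distinct  yes
[8] abs(-5 - (-8)) = 3; 3 ≤ 4  yes
[9] h = 11 ≠ 8 and g = -5 ≠ -2; both disjuncts false  no
[10] 11 = 3*3 + 2, so 3 does not divide 11  no
[11] min(11, -14) = -14  yes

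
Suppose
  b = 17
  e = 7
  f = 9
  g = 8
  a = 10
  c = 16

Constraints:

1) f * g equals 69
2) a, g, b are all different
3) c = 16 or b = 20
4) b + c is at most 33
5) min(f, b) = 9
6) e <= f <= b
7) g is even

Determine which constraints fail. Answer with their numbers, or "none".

1) f * g = 9 * 8 = 72, not 69 — does not hold.
2) values 10, 8, 17 are pairwise distinct — holds.
3) c = 16 = 16 (first disjunct) — holds.
4) b + c = 17 + 16 = 33; 33 ≤ 33 — holds.
5) min(9, 17) = 9 — holds.
6) values 7 <= 9 <= 17 — holds.
7) g = 8 is even — holds.

No — constraint 1 is not satisfied.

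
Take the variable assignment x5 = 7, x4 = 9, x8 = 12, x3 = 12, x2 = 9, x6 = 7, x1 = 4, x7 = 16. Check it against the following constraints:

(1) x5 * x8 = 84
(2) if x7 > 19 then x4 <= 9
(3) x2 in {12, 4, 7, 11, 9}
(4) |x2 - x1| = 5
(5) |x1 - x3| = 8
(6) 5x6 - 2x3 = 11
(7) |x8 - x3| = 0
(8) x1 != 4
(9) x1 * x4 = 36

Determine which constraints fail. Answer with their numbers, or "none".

(1) x5 * x8 = 7 * 12 = 84  holds
(2) x7 = 16, not > 19; antecedent false, conditional vacuously true  holds
(3) x2 = 9 is in {12, 4, 7, 11, 9}  holds
(4) |9 - 4| = 5  holds
(5) |4 - 12| = 8  holds
(6) 5x6 - 2x3 = 5(7) - 2(12) = 11  holds
(7) |12 - 12| = 0  holds
(8) x1 = 4, but 4 is required to differ  fails
(9) x1 * x4 = 4 * 9 = 36  holds

Violated: 8.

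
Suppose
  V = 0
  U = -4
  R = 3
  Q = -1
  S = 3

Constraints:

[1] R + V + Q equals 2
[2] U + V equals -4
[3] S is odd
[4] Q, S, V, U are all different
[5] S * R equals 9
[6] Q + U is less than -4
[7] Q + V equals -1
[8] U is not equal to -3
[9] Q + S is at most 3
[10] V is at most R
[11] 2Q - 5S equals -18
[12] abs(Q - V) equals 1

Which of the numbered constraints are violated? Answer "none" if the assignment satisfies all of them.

Constraint 11 does not hold.

[1] R + V + Q = 3 + 0 + (-1) = 2 — satisfied.
[2] U + V = -4 + 0 = -4 — satisfied.
[3] S = 3 is odd — satisfied.
[4] values -1, 3, 0, -4 are pairwise distinct — satisfied.
[5] S * R = 3 * 3 = 9 — satisfied.
[6] Q + U = -1 + (-4) = -5; -5 < -4 — satisfied.
[7] Q + V = -1 + 0 = -1 — satisfied.
[8] U = -4, and -4 ≠ -3 — satisfied.
[9] Q + S = -1 + 3 = 2; 2 ≤ 3 — satisfied.
[10] V = 0, R = 3; 0 ≤ 3 — satisfied.
[11] 2Q - 5S = 2(-1) - 5(3) = -17, not -18 — violated.
[12] abs(-1 - 0) = 1 — satisfied.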